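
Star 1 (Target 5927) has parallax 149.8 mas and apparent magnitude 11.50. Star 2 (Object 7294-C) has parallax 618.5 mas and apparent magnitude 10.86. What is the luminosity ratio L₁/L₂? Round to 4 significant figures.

L₁/L₂ = 9.455

d₁ = 1/p₁ = 1/0.1498″ = 6.6756 pc; d₂ = 1/p₂ = 1/0.6185″ = 1.6168 pc.
M₁ = m₁ − 5 log₁₀ d₁ + 5 = 11.50 − 4.1225 + 5 = 12.3775.
M₂ = 10.86 − 1.0433 + 5 = 14.8167.
L₁/L₂ = 10^(0.4(M₂ − M₁)) = 10^(0.4 × 2.4392) = 10^0.97568 = 9.4554.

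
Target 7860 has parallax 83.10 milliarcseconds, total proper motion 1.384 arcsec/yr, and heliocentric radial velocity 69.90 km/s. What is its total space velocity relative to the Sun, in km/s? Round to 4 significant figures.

105.4 km/s

d = 1/p = 1/0.08310″ = 12.034 pc.
v_t = 4.740 μ d = 4.740 × 1.384 × 12.034 = 78.945 km/s.
v = √(v_r² + v_t²) = √(69.90² + 78.945²) = √11118.3 = 105.44 km/s.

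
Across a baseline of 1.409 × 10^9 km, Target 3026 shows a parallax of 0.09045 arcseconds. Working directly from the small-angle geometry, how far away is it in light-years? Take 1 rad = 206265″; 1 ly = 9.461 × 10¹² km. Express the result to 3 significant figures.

θ = 0.09045″ = 0.09045/206265 = 4.3851 × 10^-7 rad.
d = B/θ = (1.409 × 10^9) / (4.3851 × 10^-7) = 3.2132 × 10^15 km = (3.2132 × 10^15) / (9.461 × 10^12) ly = 339.63 ly.

340 ly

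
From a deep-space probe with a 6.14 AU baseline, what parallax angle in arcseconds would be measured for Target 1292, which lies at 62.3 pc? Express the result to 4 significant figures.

p (arcsec) = B (AU) / d (pc).
p = 6.14 / 62.3 = 0.098555 arcsec.

0.09856 arcsec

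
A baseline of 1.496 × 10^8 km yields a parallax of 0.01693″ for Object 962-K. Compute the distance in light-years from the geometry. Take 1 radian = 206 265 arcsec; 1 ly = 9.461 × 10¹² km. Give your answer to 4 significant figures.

θ = 0.01693″ = 0.01693/206265 = 8.2079 × 10^-8 rad.
d = B/θ = (1.496 × 10^8) / (8.2079 × 10^-8) = 1.8226 × 10^15 km = (1.8226 × 10^15) / (9.461 × 10^12) ly = 192.64 ly.

192.6 ly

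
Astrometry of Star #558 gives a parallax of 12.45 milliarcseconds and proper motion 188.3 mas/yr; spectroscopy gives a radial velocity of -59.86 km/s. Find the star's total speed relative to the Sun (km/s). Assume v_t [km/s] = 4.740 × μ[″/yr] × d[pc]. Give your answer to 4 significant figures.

93.40 km/s

d = 1/p = 1/0.01245″ = 80.321 pc.
μ = 188.3 mas/yr = 0.1883 ″/yr.
v_t = 4.740 μ d = 4.740 × 0.1883 × 80.321 = 71.69 km/s.
v = √(v_r² + v_t²) = √((-59.86)² + 71.69²) = √8722.68 = 93.395 km/s.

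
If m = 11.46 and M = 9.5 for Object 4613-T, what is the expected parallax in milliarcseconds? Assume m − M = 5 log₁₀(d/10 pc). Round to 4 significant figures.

40.55 mas

m − M = 11.46 − 9.5 = 1.96.
d = 10^((m−M)/5 + 1) = 10^1.392 = 24.66 pc.
p = 1/d = 1/24.66 = 0.040552 arcsec = 40.552 mas.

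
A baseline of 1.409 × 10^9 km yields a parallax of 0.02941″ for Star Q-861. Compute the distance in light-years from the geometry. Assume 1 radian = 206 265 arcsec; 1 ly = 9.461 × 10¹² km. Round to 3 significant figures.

θ = 0.02941″ = 0.02941/206265 = 1.4258 × 10^-7 rad.
d = B/θ = (1.409 × 10^9) / (1.4258 × 10^-7) = 9.8822 × 10^15 km = (9.8822 × 10^15) / (9.461 × 10^12) ly = 1044.5 ly.

1040 ly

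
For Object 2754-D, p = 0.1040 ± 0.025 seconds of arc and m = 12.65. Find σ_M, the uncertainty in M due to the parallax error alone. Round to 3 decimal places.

M = m − 5 log₁₀ d + 5 = m + 5 log₁₀ p + 5, so ∂M/∂p = 5/(p ln 10).
σ_M = (5/ln 10) · (σ_p/p) = 2.1715 × 0.025/0.1040 = 2.1715 × 0.24038 = 0.52199.

σ_M = 0.522 mag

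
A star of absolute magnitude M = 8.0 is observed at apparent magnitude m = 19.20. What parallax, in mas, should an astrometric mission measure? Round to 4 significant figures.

0.5754 mas

m − M = 19.20 − 8.0 = 11.20.
d = 10^((m−M)/5 + 1) = 10^3.240 = 1737.8 pc.
p = 1/d = 1/1737.8 = 0.00057544 arcsec = 0.57544 mas.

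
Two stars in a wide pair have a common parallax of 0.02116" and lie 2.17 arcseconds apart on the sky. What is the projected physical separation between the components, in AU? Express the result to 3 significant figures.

d = 1/p = 1/0.02116″ = 47.259 pc.
At distance d (pc), an angle of θ arcsec spans θ·d AU: s = 2.17 × 47.259 = 102.55 AU.

103 AU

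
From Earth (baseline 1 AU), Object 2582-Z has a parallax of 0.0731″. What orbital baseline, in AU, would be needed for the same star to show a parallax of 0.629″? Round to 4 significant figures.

8.605 AU

Parallax scales linearly with baseline: p ∝ B, so B = p_target / p_Earth × 1 AU.
B = 0.629 / 0.0731 = 8.6047 AU.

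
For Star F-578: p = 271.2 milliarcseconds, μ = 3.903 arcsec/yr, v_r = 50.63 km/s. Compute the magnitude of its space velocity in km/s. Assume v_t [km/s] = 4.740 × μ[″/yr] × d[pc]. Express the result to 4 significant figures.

84.95 km/s

d = 1/p = 1/0.2712″ = 3.6873 pc.
v_t = 4.740 μ d = 4.740 × 3.903 × 3.6873 = 68.216 km/s.
v = √(v_r² + v_t²) = √(50.63² + 68.216²) = √7216.82 = 84.952 km/s.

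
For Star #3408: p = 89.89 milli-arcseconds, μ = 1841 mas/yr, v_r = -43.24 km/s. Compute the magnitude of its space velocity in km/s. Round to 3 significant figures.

d = 1/p = 1/0.08989″ = 11.125 pc.
μ = 1841 mas/yr = 1.841 ″/yr.
v_t = 4.740 μ d = 4.740 × 1.841 × 11.125 = 97.081 km/s.
v = √(v_r² + v_t²) = √((-43.24)² + 97.081²) = √11294.4 = 106.28 km/s.

106 km/s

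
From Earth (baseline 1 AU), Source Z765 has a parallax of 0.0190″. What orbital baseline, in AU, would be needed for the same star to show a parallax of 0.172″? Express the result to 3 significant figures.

9.05 AU

Parallax scales linearly with baseline: p ∝ B, so B = p_target / p_Earth × 1 AU.
B = 0.172 / 0.0190 = 9.0526 AU.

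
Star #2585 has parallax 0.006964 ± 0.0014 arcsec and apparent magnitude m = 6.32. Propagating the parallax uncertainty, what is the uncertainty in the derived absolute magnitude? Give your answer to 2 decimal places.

σ_M = 0.44 mag

M = m − 5 log₁₀ d + 5 = m + 5 log₁₀ p + 5, so ∂M/∂p = 5/(p ln 10).
σ_M = (5/ln 10) · (σ_p/p) = 2.1715 × 0.0014/0.006964 = 2.1715 × 0.20103 = 0.43654.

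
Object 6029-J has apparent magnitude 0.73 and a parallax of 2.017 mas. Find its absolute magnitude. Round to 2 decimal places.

d = 1/p = 1/0.002017″ = 495.79 pc.
m − M = 5 log₁₀(495.79) − 5 = 13.4765 − 5 = 8.4765.
M = m − (m − M) = 0.73 − 8.4765 = -7.75.

M = -7.75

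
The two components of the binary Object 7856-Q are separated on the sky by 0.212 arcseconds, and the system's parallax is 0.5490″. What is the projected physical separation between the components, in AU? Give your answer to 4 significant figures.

0.3862 AU

d = 1/p = 1/0.5490″ = 1.8215 pc.
At distance d (pc), an angle of θ arcsec spans θ·d AU: s = 0.212 × 1.8215 = 0.38616 AU.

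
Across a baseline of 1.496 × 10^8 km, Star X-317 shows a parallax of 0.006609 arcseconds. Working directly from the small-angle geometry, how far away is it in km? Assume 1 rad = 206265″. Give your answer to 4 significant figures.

θ = 0.006609″ = 0.006609/206265 = 3.2041 × 10^-8 rad.
d = B/θ = (1.496 × 10^8) / (3.2041 × 10^-8) = 4.6690 × 10^15 km.

4.669 × 10^15 km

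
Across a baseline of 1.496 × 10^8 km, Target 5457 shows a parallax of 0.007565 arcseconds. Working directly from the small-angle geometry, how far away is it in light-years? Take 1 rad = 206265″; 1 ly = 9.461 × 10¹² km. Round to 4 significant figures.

θ = 0.007565″ = 0.007565/206265 = 3.6676 × 10^-8 rad.
d = B/θ = (1.496 × 10^8) / (3.6676 × 10^-8) = 4.0790 × 10^15 km = (4.0790 × 10^15) / (9.461 × 10^12) ly = 431.14 ly.

431.1 ly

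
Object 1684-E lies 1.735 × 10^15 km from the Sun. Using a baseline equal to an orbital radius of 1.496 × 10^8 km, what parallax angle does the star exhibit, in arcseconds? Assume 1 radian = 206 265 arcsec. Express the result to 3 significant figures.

θ ≈ B/d = (1.496 × 10^8) / (1.735 × 10^15) = 8.6225 × 10^-8 rad.
In arcseconds: 8.6225 × 10^-8 × 206265 = 0.017785″.

0.0178 arcsec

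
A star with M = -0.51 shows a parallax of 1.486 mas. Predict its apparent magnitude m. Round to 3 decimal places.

d = 1/p = 1/0.001486″ = 672.95 pc.
m − M = 5 log₁₀ d − 5 = 5 log₁₀(672.95) − 5 = 14.1399 − 5 = 9.1399.
m = M + (m − M) = -0.51 + 9.1399 = 8.630.

m = 8.630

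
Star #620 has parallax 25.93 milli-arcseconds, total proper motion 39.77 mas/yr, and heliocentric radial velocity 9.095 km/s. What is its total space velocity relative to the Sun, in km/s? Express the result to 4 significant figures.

d = 1/p = 1/0.02593″ = 38.565 pc.
μ = 39.77 mas/yr = 0.03977 ″/yr.
v_t = 4.740 μ d = 4.740 × 0.03977 × 38.565 = 7.2699 km/s.
v = √(v_r² + v_t²) = √(9.095² + 7.2699²) = √135.57 = 11.643 km/s.

11.64 km/s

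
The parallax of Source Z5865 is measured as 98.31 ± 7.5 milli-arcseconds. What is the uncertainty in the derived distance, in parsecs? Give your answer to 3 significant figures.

d = 1/p, so σ_d = σ_p / p².
σ_d = 0.00750 / (0.09831)² = 0.00750 / 0.0096649 = 0.776 pc.

0.776 pc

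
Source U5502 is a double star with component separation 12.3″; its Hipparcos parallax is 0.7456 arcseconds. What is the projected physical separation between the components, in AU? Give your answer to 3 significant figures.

d = 1/p = 1/0.7456″ = 1.3412 pc.
At distance d (pc), an angle of θ arcsec spans θ·d AU: s = 12.3 × 1.3412 = 16.497 AU.

16.5 AU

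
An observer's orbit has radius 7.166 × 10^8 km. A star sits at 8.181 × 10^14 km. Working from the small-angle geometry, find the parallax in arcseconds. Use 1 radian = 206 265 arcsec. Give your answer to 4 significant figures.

0.1807 arcsec

θ ≈ B/d = (7.166 × 10^8) / (8.181 × 10^14) = 8.7593 × 10^-7 rad.
In arcseconds: 8.7593 × 10^-7 × 206265 = 0.18067″.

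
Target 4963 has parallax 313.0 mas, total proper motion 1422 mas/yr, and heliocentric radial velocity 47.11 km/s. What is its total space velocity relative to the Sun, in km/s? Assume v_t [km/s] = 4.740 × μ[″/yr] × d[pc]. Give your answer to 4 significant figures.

51.80 km/s

d = 1/p = 1/0.3130″ = 3.1949 pc.
μ = 1422 mas/yr = 1.422 ″/yr.
v_t = 4.740 μ d = 4.740 × 1.422 × 3.1949 = 21.535 km/s.
v = √(v_r² + v_t²) = √(47.11² + 21.535²) = √2683.11 = 51.799 km/s.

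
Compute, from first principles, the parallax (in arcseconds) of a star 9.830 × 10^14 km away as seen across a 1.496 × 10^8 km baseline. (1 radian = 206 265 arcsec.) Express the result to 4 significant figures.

θ ≈ B/d = (1.496 × 10^8) / (9.830 × 10^14) = 1.5219 × 10^-7 rad.
In arcseconds: 1.5219 × 10^-7 × 206265 = 0.031391″.

0.03139 arcsec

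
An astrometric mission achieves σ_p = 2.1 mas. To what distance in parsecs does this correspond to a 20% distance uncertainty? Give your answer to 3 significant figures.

σ_d/d = σ_p/p, so the condition is σ_p/p ≤ 0.20, i.e. p ≥ σ_p/0.20.
p_min = 2.1/0.20 = 10.5 mas = 0.0105 arcsec.
d_max = 1/p_min = 1/0.0105 = 95.238 pc.

95.2 pc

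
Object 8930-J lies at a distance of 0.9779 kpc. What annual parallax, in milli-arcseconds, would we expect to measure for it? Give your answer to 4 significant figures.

1.023 mas

d = 0.9779 kpc = 977.9 pc.
p = 1/d = 1/977.9 = 0.0010226 arcsec.
= 0.0010226 × 1000 = 1.0226 mas.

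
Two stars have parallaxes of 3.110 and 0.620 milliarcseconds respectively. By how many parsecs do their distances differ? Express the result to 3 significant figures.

d_A = 1/0.003110″ = 321.54 pc; d_B = 1/0.0006200″ = 1612.9 pc.
|d_B − d_A| = |1612.9 − 321.54| = 1291.4 pc.

1290 pc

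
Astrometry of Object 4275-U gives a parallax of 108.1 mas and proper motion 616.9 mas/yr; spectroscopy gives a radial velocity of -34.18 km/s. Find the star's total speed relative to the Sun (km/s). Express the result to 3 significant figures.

d = 1/p = 1/0.1081″ = 9.2507 pc.
μ = 616.9 mas/yr = 0.6169 ″/yr.
v_t = 4.740 μ d = 4.740 × 0.6169 × 9.2507 = 27.05 km/s.
v = √(v_r² + v_t²) = √((-34.18)² + 27.05²) = √1899.97 = 43.589 km/s.

43.6 km/s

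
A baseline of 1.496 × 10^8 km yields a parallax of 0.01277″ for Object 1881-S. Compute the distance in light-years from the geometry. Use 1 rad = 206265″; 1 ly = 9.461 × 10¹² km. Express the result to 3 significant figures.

θ = 0.01277″ = 0.01277/206265 = 6.1911 × 10^-8 rad.
d = B/θ = (1.496 × 10^8) / (6.1911 × 10^-8) = 2.4164 × 10^15 km = (2.4164 × 10^15) / (9.461 × 10^12) ly = 255.41 ly.

255 ly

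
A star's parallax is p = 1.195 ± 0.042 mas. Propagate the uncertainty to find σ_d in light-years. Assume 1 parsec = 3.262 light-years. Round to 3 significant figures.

95.9 ly

d = 1/p, so σ_d = σ_p / p².
σ_d = 0.0000420 / (0.001195)² = 0.0000420 / 0.000001428 = 29.412 pc = 29.412 × 3.262 ly = 95.942 ly.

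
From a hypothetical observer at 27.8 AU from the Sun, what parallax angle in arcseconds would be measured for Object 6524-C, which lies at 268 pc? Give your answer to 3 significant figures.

0.104 arcsec

p (arcsec) = B (AU) / d (pc).
p = 27.8 / 268 = 0.10373 arcsec.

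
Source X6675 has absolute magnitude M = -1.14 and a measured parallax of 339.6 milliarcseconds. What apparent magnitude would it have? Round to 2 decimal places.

m = -3.79

d = 1/p = 1/0.3396″ = 2.9446 pc.
m − M = 5 log₁₀ d − 5 = 5 log₁₀(2.9446) − 5 = 2.3451 − 5 = -2.6549.
m = M + (m − M) = -1.14 + (-2.6549) = -3.79.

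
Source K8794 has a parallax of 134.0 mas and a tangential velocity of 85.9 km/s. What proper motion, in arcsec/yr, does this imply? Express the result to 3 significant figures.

d = 1/p = 1/0.1340″ = 7.4627 pc.
μ = v_t / (4.74 d) = 85.9 / (4.74 × 7.4627) = 85.9 / 35.373 = 2.4284 ″/yr.

2.43 arcsec/yr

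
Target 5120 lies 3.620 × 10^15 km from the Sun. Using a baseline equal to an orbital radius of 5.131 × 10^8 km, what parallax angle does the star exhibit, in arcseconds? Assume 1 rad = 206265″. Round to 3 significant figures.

θ ≈ B/d = (5.131 × 10^8) / (3.620 × 10^15) = 1.4174 × 10^-7 rad.
In arcseconds: 1.4174 × 10^-7 × 206265 = 0.029236″.

0.0292 arcsec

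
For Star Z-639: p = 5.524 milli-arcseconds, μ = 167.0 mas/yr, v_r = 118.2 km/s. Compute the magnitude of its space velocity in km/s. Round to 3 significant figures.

186 km/s

d = 1/p = 1/0.005524″ = 181.03 pc.
μ = 167.0 mas/yr = 0.1670 ″/yr.
v_t = 4.740 μ d = 4.740 × 0.1670 × 181.03 = 143.3 km/s.
v = √(v_r² + v_t²) = √(118.2² + 143.3²) = √34506.1 = 185.76 km/s.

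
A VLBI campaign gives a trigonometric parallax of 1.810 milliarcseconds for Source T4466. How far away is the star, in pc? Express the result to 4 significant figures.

552.5 pc

p = 1.810 milliarcseconds = 0.001810 arcsec.
d = 1/p = 1/0.001810 = 552.49 pc.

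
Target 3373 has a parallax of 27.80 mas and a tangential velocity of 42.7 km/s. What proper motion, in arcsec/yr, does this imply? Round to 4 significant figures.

0.2504 arcsec/yr

d = 1/p = 1/0.02780″ = 35.971 pc.
μ = v_t / (4.74 d) = 42.7 / (4.74 × 35.971) = 42.7 / 170.5 = 0.25044 ″/yr.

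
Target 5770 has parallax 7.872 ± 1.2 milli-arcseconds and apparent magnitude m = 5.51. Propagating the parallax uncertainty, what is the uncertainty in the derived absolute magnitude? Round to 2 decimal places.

σ_M = 0.33 mag

M = m − 5 log₁₀ d + 5 = m + 5 log₁₀ p + 5, so ∂M/∂p = 5/(p ln 10).
σ_M = (5/ln 10) · (σ_p/p) = 2.1715 × 1.2/7.872 = 2.1715 × 0.15244 = 0.33102.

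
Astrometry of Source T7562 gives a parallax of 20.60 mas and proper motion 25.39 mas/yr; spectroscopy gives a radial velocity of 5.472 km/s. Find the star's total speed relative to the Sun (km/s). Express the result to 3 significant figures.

d = 1/p = 1/0.02060″ = 48.544 pc.
μ = 25.39 mas/yr = 0.02539 ″/yr.
v_t = 4.740 μ d = 4.740 × 0.02539 × 48.544 = 5.8422 km/s.
v = √(v_r² + v_t²) = √(5.472² + 5.8422²) = √64.0741 = 8.0046 km/s.

8.00 km/s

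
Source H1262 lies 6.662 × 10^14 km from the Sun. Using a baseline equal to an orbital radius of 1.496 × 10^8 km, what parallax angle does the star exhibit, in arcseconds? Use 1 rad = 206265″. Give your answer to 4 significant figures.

θ ≈ B/d = (1.496 × 10^8) / (6.662 × 10^14) = 2.2456 × 10^-7 rad.
In arcseconds: 2.2456 × 10^-7 × 206265 = 0.046319″.

0.04632 arcsec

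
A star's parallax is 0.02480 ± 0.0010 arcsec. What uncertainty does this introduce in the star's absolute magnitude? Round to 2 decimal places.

M = m − 5 log₁₀ d + 5 = m + 5 log₁₀ p + 5, so ∂M/∂p = 5/(p ln 10).
σ_M = (5/ln 10) · (σ_p/p) = 2.1715 × 0.0010/0.02480 = 2.1715 × 0.040323 = 0.087561.

σ_M = 0.09 mag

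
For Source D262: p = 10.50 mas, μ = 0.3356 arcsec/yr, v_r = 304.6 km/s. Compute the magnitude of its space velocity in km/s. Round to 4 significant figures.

d = 1/p = 1/0.01050″ = 95.238 pc.
v_t = 4.740 μ d = 4.740 × 0.3356 × 95.238 = 151.5 km/s.
v = √(v_r² + v_t²) = √(304.6² + 151.5²) = √115733 = 340.2 km/s.

340.2 km/s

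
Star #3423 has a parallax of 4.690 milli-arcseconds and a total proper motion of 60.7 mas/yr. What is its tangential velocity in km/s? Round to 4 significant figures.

61.35 km/s

d = 1/p = 1/0.004690″ = 213.22 pc.
μ = 60.7 mas/yr = 0.0607 ″/yr.
v_t = 4.74 × μ × d = 4.74 × 0.0607 × 213.22 = 61.347 km/s.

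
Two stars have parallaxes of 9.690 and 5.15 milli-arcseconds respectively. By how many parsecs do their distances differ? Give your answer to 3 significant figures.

91.0 pc

d_A = 1/0.009690″ = 103.2 pc; d_B = 1/0.005150″ = 194.17 pc.
|d_B − d_A| = |194.17 − 103.2| = 90.97 pc.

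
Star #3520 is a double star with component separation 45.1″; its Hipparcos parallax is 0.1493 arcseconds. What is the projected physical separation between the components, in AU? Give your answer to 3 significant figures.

d = 1/p = 1/0.1493″ = 6.6979 pc.
At distance d (pc), an angle of θ arcsec spans θ·d AU: s = 45.1 × 6.6979 = 302.08 AU.

302 AU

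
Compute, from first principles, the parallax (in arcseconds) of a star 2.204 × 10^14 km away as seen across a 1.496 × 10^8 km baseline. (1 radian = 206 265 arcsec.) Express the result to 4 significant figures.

0.1400 arcsec

θ ≈ B/d = (1.496 × 10^8) / (2.204 × 10^14) = 6.7877 × 10^-7 rad.
In arcseconds: 6.7877 × 10^-7 × 206265 = 0.14001″.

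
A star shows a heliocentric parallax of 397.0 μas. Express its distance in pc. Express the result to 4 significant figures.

p = 397.0 μas = 0.0003970 arcsec.
d = 1/p = 1/0.0003970 = 2518.9 pc.

2519 pc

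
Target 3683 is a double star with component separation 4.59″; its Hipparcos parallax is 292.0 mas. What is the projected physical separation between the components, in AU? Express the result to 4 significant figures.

d = 1/p = 1/0.2920″ = 3.4247 pc.
At distance d (pc), an angle of θ arcsec spans θ·d AU: s = 4.59 × 3.4247 = 15.719 AU.

15.72 AU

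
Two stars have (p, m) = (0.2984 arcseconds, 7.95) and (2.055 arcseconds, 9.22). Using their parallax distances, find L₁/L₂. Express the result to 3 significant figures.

d₁ = 1/p₁ = 1/0.2984″ = 3.3512 pc; d₂ = 1/p₂ = 1/2.055″ = 0.48662 pc.
M₁ = m₁ − 5 log₁₀ d₁ + 5 = 7.95 − 2.6260 + 5 = 10.3240.
M₂ = 9.22 − (-1.5641) + 5 = 15.7841.
L₁/L₂ = 10^(0.4(M₂ − M₁)) = 10^(0.4 × 5.4601) = 10^2.18404 = 152.77.

L₁/L₂ = 153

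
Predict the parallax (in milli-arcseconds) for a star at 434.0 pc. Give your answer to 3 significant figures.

p = 1/d = 1/434 = 0.0023041 arcsec.
= 0.0023041 × 1000 = 2.3041 mas.

2.30 mas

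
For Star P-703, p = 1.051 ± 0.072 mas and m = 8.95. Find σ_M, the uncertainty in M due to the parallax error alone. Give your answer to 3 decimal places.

σ_M = 0.149 mag

M = m − 5 log₁₀ d + 5 = m + 5 log₁₀ p + 5, so ∂M/∂p = 5/(p ln 10).
σ_M = (5/ln 10) · (σ_p/p) = 2.1715 × 0.072/1.051 = 2.1715 × 0.068506 = 0.14876.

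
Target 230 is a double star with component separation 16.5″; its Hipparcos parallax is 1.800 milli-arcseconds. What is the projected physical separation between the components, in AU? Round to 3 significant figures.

d = 1/p = 1/0.001800″ = 555.56 pc.
At distance d (pc), an angle of θ arcsec spans θ·d AU: s = 16.5 × 555.56 = 9166.7 AU.

9170 AU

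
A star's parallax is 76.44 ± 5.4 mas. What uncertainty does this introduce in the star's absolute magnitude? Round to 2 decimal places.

σ_M = 0.15 mag

M = m − 5 log₁₀ d + 5 = m + 5 log₁₀ p + 5, so ∂M/∂p = 5/(p ln 10).
σ_M = (5/ln 10) · (σ_p/p) = 2.1715 × 5.4/76.44 = 2.1715 × 0.070644 = 0.1534.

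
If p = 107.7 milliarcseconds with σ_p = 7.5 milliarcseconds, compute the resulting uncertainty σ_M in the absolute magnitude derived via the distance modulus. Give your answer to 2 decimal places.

σ_M = 0.15 mag

M = m − 5 log₁₀ d + 5 = m + 5 log₁₀ p + 5, so ∂M/∂p = 5/(p ln 10).
σ_M = (5/ln 10) · (σ_p/p) = 2.1715 × 7.5/107.7 = 2.1715 × 0.069638 = 0.15122.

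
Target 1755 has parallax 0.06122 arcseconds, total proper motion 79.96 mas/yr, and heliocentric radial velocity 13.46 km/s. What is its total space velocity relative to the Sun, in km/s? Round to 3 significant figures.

d = 1/p = 1/0.06122″ = 16.335 pc.
μ = 79.96 mas/yr = 0.07996 ″/yr.
v_t = 4.740 μ d = 4.740 × 0.07996 × 16.335 = 6.1911 km/s.
v = √(v_r² + v_t²) = √(13.46² + 6.1911²) = √219.501 = 14.816 km/s.

14.8 km/s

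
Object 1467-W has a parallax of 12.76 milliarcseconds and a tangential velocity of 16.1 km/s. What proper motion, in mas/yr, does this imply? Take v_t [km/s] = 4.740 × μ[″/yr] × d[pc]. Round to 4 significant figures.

d = 1/p = 1/0.01276″ = 78.37 pc.
μ = v_t / (4.74 d) = 16.1 / (4.74 × 78.37) = 16.1 / 371.47 = 0.043341 ″/yr = 43.341 mas/yr.

43.34 mas/yr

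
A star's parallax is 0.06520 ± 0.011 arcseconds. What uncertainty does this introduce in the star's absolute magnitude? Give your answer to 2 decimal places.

σ_M = 0.37 mag

M = m − 5 log₁₀ d + 5 = m + 5 log₁₀ p + 5, so ∂M/∂p = 5/(p ln 10).
σ_M = (5/ln 10) · (σ_p/p) = 2.1715 × 0.011/0.06520 = 2.1715 × 0.16871 = 0.36635.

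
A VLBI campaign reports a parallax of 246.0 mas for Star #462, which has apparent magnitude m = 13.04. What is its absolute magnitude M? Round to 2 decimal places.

d = 1/p = 1/0.2460″ = 4.065 pc.
m − M = 5 log₁₀(4.065) − 5 = 3.0453 − 5 = -1.9547.
M = m − (m − M) = 13.04 − (-1.9547) = 14.99.

M = 14.99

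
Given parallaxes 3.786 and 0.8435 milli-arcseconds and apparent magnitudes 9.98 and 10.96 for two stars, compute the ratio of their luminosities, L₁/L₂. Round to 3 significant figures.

d₁ = 1/p₁ = 1/0.003786″ = 264.13 pc; d₂ = 1/p₂ = 1/0.0008435″ = 1185.5 pc.
M₁ = m₁ − 5 log₁₀ d₁ + 5 = 9.98 − 12.1091 + 5 = 2.8709.
M₂ = 10.96 − 15.3695 + 5 = 0.5905.
L₁/L₂ = 10^(0.4(M₂ − M₁)) = 10^(0.4 × (-2.2804)) = 10^(-0.91216) = 0.12242.

L₁/L₂ = 0.122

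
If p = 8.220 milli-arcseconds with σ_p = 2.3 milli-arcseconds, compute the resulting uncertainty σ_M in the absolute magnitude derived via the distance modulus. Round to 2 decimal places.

M = m − 5 log₁₀ d + 5 = m + 5 log₁₀ p + 5, so ∂M/∂p = 5/(p ln 10).
σ_M = (5/ln 10) · (σ_p/p) = 2.1715 × 2.3/8.220 = 2.1715 × 0.27981 = 0.60761.

σ_M = 0.61 mag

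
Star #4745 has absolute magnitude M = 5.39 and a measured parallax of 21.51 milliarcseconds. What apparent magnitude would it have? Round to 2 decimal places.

d = 1/p = 1/0.02151″ = 46.49 pc.
m − M = 5 log₁₀ d − 5 = 5 log₁₀(46.49) − 5 = 8.3368 − 5 = 3.3368.
m = M + (m − M) = 5.39 + 3.3368 = 8.73.

m = 8.73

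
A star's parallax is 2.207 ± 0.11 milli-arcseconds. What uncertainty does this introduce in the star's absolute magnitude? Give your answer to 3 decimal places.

M = m − 5 log₁₀ d + 5 = m + 5 log₁₀ p + 5, so ∂M/∂p = 5/(p ln 10).
σ_M = (5/ln 10) · (σ_p/p) = 2.1715 × 0.11/2.207 = 2.1715 × 0.049841 = 0.10823.

σ_M = 0.108 mag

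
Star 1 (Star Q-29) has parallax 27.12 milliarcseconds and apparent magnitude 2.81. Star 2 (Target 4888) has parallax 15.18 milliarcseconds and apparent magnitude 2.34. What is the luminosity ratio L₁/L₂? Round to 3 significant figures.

L₁/L₂ = 0.203

d₁ = 1/p₁ = 1/0.02712″ = 36.873 pc; d₂ = 1/p₂ = 1/0.01518″ = 65.876 pc.
M₁ = m₁ − 5 log₁₀ d₁ + 5 = 2.81 − 7.8335 + 5 = -0.0235.
M₂ = 2.34 − 9.0936 + 5 = -1.7536.
L₁/L₂ = 10^(0.4(M₂ − M₁)) = 10^(0.4 × (-1.7301)) = 10^(-0.69204) = 0.20322.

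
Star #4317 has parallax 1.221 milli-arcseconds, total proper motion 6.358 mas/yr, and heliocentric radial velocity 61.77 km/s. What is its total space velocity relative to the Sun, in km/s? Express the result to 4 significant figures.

66.52 km/s

d = 1/p = 1/0.001221″ = 819 pc.
μ = 6.358 mas/yr = 0.006358 ″/yr.
v_t = 4.740 μ d = 4.740 × 0.006358 × 819 = 24.682 km/s.
v = √(v_r² + v_t²) = √(61.77² + 24.682²) = √4424.73 = 66.519 km/s.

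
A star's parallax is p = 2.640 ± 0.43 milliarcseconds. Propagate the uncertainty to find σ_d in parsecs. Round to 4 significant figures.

d = 1/p, so σ_d = σ_p / p².
σ_d = 0.000430 / (0.002640)² = 0.000430 / 0.0000069696 = 61.697 pc.

61.70 pc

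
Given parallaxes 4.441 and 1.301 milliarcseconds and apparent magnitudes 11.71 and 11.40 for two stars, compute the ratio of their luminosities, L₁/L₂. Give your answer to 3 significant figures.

d₁ = 1/p₁ = 1/0.004441″ = 225.17 pc; d₂ = 1/p₂ = 1/0.001301″ = 768.64 pc.
M₁ = m₁ − 5 log₁₀ d₁ + 5 = 11.71 − 11.7626 + 5 = 4.9474.
M₂ = 11.40 − 14.4286 + 5 = 1.9714.
L₁/L₂ = 10^(0.4(M₂ − M₁)) = 10^(0.4 × (-2.9760)) = 10^(-1.19040) = 0.064506.

L₁/L₂ = 0.0645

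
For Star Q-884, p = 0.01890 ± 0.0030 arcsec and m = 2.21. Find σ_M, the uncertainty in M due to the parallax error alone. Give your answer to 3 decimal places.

M = m − 5 log₁₀ d + 5 = m + 5 log₁₀ p + 5, so ∂M/∂p = 5/(p ln 10).
σ_M = (5/ln 10) · (σ_p/p) = 2.1715 × 0.0030/0.01890 = 2.1715 × 0.15873 = 0.34468.

σ_M = 0.345 mag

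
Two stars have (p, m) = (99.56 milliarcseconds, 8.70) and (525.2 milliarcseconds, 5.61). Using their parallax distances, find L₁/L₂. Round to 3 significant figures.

L₁/L₂ = 1.62

d₁ = 1/p₁ = 1/0.09956″ = 10.044 pc; d₂ = 1/p₂ = 1/0.5252″ = 1.904 pc.
M₁ = m₁ − 5 log₁₀ d₁ + 5 = 8.70 − 5.0095 + 5 = 8.6905.
M₂ = 5.61 − 1.3983 + 5 = 9.2117.
L₁/L₂ = 10^(0.4(M₂ − M₁)) = 10^(0.4 × 0.5212) = 10^0.20848 = 1.6161.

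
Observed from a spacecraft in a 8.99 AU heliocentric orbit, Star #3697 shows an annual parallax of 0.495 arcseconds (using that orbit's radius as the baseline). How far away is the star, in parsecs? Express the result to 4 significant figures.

With baseline B (in AU) and parallax p (in arcsec), d = B/p parsecs.
d = 8.99 / 0.495 = 18.162 pc.

18.16 pc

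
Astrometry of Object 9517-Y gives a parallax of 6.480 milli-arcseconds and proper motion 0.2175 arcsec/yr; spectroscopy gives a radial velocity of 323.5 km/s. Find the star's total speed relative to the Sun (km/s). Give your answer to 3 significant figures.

361 km/s

d = 1/p = 1/0.006480″ = 154.32 pc.
v_t = 4.740 μ d = 4.740 × 0.2175 × 154.32 = 159.1 km/s.
v = √(v_r² + v_t²) = √(323.5² + 159.1²) = √129965 = 360.51 km/s.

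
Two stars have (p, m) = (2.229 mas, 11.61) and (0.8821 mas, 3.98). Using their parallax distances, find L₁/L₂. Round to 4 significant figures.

L₁/L₂ = 0.0001389

d₁ = 1/p₁ = 1/0.002229″ = 448.63 pc; d₂ = 1/p₂ = 1/0.0008821″ = 1133.7 pc.
M₁ = m₁ − 5 log₁₀ d₁ + 5 = 11.61 − 13.2594 + 5 = 3.3506.
M₂ = 3.98 − 15.2725 + 5 = -6.2925.
L₁/L₂ = 10^(0.4(M₂ − M₁)) = 10^(0.4 × (-9.6431)) = 10^(-3.85724) = 0.00013892.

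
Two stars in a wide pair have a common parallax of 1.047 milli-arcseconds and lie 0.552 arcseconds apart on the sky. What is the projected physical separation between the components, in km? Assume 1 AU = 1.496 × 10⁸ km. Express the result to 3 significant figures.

d = 1/p = 1/0.001047″ = 955.11 pc.
At distance d (pc), an angle of θ arcsec spans θ·d AU: s = 0.552 × 955.11 = 527.22 AU.
= 527.22 × 1.496 × 10⁸ km = 7.8872 × 10^10 km.

7.89 × 10^10 km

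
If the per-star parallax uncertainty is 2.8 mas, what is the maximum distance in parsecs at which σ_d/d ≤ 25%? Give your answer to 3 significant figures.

89.3 pc

σ_d/d = σ_p/p, so the condition is σ_p/p ≤ 0.25, i.e. p ≥ σ_p/0.25.
p_min = 2.8/0.25 = 11.2 mas = 0.0112 arcsec.
d_max = 1/p_min = 1/0.0112 = 89.286 pc.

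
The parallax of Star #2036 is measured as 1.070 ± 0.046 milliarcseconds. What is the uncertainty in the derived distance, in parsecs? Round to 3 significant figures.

d = 1/p, so σ_d = σ_p / p².
σ_d = 0.0000460 / (0.001070)² = 0.0000460 / 0.0000011449 = 40.178 pc.

40.2 pc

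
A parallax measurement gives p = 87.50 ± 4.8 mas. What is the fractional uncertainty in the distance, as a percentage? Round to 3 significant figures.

5.49%

For d = 1/p, |σ_d/d| = |σ_p/p|.
σ_p/p = 4.8 / 87.50 = 0.054857 = 5.4857%.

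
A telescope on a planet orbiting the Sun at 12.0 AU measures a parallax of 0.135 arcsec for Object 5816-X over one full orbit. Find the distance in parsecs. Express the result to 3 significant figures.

88.9 pc

With baseline B (in AU) and parallax p (in arcsec), d = B/p parsecs.
d = 12.0 / 0.135 = 88.889 pc.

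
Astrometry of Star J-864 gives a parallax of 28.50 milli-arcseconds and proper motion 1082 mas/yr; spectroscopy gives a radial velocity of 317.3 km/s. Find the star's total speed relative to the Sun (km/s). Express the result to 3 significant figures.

365 km/s

d = 1/p = 1/0.02850″ = 35.088 pc.
μ = 1082 mas/yr = 1.082 ″/yr.
v_t = 4.740 μ d = 4.740 × 1.082 × 35.088 = 179.96 km/s.
v = √(v_r² + v_t²) = √(317.3² + 179.96²) = √133065 = 364.78 km/s.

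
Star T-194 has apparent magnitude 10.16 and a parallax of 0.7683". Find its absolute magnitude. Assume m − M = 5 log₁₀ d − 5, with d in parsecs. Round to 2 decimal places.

M = 14.59

d = 1/p = 1/0.7683″ = 1.3016 pc.
m − M = 5 log₁₀(1.3016) − 5 = 0.5724 − 5 = -4.4276.
M = m − (m − M) = 10.16 − (-4.4276) = 14.59.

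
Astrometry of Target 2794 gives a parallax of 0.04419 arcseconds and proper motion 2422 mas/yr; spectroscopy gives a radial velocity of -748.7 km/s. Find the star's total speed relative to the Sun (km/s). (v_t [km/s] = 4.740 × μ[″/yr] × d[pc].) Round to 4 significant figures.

d = 1/p = 1/0.04419″ = 22.63 pc.
μ = 2422 mas/yr = 2.422 ″/yr.
v_t = 4.740 μ d = 4.740 × 2.422 × 22.63 = 259.8 km/s.
v = √(v_r² + v_t²) = √((-748.7)² + 259.8²) = √628048 = 792.49 km/s.

792.5 km/s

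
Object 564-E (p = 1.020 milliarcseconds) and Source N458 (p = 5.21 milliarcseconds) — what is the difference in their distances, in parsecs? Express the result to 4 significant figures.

788.5 pc

d_A = 1/0.001020″ = 980.39 pc; d_B = 1/0.005210″ = 191.94 pc.
|d_B − d_A| = |191.94 − 980.39| = 788.45 pc.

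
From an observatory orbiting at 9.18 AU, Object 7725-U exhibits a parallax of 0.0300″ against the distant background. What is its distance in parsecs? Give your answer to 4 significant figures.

306.0 pc

With baseline B (in AU) and parallax p (in arcsec), d = B/p parsecs.
d = 9.18 / 0.0300 = 306 pc.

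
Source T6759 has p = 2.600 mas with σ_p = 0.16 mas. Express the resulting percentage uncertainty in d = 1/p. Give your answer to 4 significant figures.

6.154%

For d = 1/p, |σ_d/d| = |σ_p/p|.
σ_p/p = 0.16 / 2.600 = 0.061538 = 6.1538%.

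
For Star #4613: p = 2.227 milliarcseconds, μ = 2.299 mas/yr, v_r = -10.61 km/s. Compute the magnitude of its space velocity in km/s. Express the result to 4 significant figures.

11.68 km/s

d = 1/p = 1/0.002227″ = 449.03 pc.
μ = 2.299 mas/yr = 0.002299 ″/yr.
v_t = 4.740 μ d = 4.740 × 0.002299 × 449.03 = 4.8932 km/s.
v = √(v_r² + v_t²) = √((-10.61)² + 4.8932²) = √136.516 = 11.684 km/s.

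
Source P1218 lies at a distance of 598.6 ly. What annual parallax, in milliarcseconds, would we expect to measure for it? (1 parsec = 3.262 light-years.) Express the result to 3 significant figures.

d = 598.6 ly ÷ 3.262 = 183.51 pc.
p = 1/d = 1/183.51 = 0.0054493 arcsec.
= 0.0054493 × 1000 = 5.4493 mas.

5.45 mas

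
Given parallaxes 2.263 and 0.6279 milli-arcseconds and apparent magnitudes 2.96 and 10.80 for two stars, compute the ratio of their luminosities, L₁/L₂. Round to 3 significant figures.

L₁/L₂ = 105

d₁ = 1/p₁ = 1/0.002263″ = 441.89 pc; d₂ = 1/p₂ = 1/0.0006279″ = 1592.6 pc.
M₁ = m₁ − 5 log₁₀ d₁ + 5 = 2.96 − 13.2266 + 5 = -5.2666.
M₂ = 10.80 − 16.0105 + 5 = -0.2105.
L₁/L₂ = 10^(0.4(M₂ − M₁)) = 10^(0.4 × 5.0561) = 10^2.02244 = 105.3.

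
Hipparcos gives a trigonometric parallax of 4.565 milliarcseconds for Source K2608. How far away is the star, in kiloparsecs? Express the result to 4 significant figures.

0.2191 kpc

p = 4.565 milliarcseconds = 0.004565 arcsec.
d = 1/p = 1/0.004565 = 219.06 pc.
= 0.21906 kpc.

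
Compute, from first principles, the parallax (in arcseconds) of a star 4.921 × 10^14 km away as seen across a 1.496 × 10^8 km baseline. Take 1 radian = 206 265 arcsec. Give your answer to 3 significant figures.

0.0627 arcsec

θ ≈ B/d = (1.496 × 10^8) / (4.921 × 10^14) = 3.0400 × 10^-7 rad.
In arcseconds: 3.0400 × 10^-7 × 206265 = 0.062705″.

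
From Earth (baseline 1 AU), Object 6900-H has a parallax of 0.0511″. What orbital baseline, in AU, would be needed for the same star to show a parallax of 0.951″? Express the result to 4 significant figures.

18.61 AU

Parallax scales linearly with baseline: p ∝ B, so B = p_target / p_Earth × 1 AU.
B = 0.951 / 0.0511 = 18.611 AU.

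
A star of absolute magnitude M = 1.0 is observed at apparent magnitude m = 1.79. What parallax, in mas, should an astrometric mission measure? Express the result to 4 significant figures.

69.50 mas

m − M = 1.79 − 1.0 = 0.79.
d = 10^((m−M)/5 + 1) = 10^1.158 = 14.388 pc.
p = 1/d = 1/14.388 = 0.069502 arcsec = 69.502 mas.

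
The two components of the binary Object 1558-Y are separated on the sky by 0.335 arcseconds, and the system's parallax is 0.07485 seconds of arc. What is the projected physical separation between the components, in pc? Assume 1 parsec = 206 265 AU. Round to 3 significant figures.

2.17 × 10^-5 pc

d = 1/p = 1/0.07485″ = 13.36 pc.
At distance d (pc), an angle of θ arcsec spans θ·d AU: s = 0.335 × 13.36 = 4.4756 AU.
= 4.4756 / 206265 = 2.1698 × 10^-5 pc.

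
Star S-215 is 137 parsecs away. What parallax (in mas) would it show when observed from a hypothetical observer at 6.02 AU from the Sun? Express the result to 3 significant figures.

p (arcsec) = B (AU) / d (pc).
p = 6.02 / 137 = 0.043942 arcsec = 43.942 mas.

43.9 mas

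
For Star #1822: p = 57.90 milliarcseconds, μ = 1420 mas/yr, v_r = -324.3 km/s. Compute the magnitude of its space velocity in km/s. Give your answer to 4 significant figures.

344.5 km/s

d = 1/p = 1/0.05790″ = 17.271 pc.
μ = 1420 mas/yr = 1.420 ″/yr.
v_t = 4.740 μ d = 4.740 × 1.420 × 17.271 = 116.25 km/s.
v = √(v_r² + v_t²) = √((-324.3)² + 116.25²) = √118685 = 344.51 km/s.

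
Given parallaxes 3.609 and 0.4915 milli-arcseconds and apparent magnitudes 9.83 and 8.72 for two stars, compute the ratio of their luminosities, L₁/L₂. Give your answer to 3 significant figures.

d₁ = 1/p₁ = 1/0.003609″ = 277.09 pc; d₂ = 1/p₂ = 1/0.0004915″ = 2034.6 pc.
M₁ = m₁ − 5 log₁₀ d₁ + 5 = 9.83 − 12.2131 + 5 = 2.6169.
M₂ = 8.72 − 16.5424 + 5 = -2.8224.
L₁/L₂ = 10^(0.4(M₂ − M₁)) = 10^(0.4 × (-5.4393)) = 10^(-2.17572) = 0.0066724.

L₁/L₂ = 0.00667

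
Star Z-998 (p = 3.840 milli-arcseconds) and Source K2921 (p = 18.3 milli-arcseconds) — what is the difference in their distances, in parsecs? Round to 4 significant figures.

205.8 pc

d_A = 1/0.003840″ = 260.42 pc; d_B = 1/0.01830″ = 54.645 pc.
|d_B − d_A| = |54.645 − 260.42| = 205.78 pc.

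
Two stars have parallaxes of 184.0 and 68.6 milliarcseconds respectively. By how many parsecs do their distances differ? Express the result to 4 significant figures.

d_A = 1/0.1840″ = 5.4348 pc; d_B = 1/0.06860″ = 14.577 pc.
|d_B − d_A| = |14.577 − 5.4348| = 9.1422 pc.

9.142 pc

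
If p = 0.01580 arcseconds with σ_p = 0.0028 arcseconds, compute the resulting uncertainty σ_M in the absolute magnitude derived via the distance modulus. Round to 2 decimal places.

σ_M = 0.38 mag

M = m − 5 log₁₀ d + 5 = m + 5 log₁₀ p + 5, so ∂M/∂p = 5/(p ln 10).
σ_M = (5/ln 10) · (σ_p/p) = 2.1715 × 0.0028/0.01580 = 2.1715 × 0.17722 = 0.38483.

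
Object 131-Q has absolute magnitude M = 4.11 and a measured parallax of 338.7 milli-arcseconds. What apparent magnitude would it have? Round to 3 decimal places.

d = 1/p = 1/0.3387″ = 2.9525 pc.
m − M = 5 log₁₀ d − 5 = 5 log₁₀(2.9525) − 5 = 2.3509 − 5 = -2.6491.
m = M + (m − M) = 4.11 + (-2.6491) = 1.461.

m = 1.461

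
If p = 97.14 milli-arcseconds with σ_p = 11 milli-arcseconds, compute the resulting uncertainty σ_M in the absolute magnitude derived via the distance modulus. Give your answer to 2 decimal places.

M = m − 5 log₁₀ d + 5 = m + 5 log₁₀ p + 5, so ∂M/∂p = 5/(p ln 10).
σ_M = (5/ln 10) · (σ_p/p) = 2.1715 × 11/97.14 = 2.1715 × 0.11324 = 0.2459.

σ_M = 0.25 mag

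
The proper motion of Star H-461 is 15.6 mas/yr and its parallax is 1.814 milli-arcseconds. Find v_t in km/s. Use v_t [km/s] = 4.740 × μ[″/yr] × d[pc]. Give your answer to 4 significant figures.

d = 1/p = 1/0.001814″ = 551.27 pc.
μ = 15.6 mas/yr = 0.0156 ″/yr.
v_t = 4.74 × μ × d = 4.74 × 0.0156 × 551.27 = 40.763 km/s.

40.76 km/s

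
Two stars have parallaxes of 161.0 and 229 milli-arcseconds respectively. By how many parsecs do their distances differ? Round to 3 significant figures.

d_A = 1/0.1610″ = 6.2112 pc; d_B = 1/0.2290″ = 4.3668 pc.
|d_B − d_A| = |4.3668 − 6.2112| = 1.8444 pc.

1.84 pc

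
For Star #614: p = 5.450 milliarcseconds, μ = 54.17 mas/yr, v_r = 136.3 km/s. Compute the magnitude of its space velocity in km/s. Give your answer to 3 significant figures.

d = 1/p = 1/0.005450″ = 183.49 pc.
μ = 54.17 mas/yr = 0.05417 ″/yr.
v_t = 4.740 μ d = 4.740 × 0.05417 × 183.49 = 47.114 km/s.
v = √(v_r² + v_t²) = √(136.3² + 47.114²) = √20797.4 = 144.21 km/s.

144 km/s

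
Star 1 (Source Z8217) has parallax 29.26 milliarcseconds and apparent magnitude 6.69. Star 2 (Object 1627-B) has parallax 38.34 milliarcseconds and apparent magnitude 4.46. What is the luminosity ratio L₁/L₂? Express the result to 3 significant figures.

L₁/L₂ = 0.220

d₁ = 1/p₁ = 1/0.02926″ = 34.176 pc; d₂ = 1/p₂ = 1/0.03834″ = 26.082 pc.
M₁ = m₁ − 5 log₁₀ d₁ + 5 = 6.69 − 7.6686 + 5 = 4.0214.
M₂ = 4.46 − 7.0817 + 5 = 2.3783.
L₁/L₂ = 10^(0.4(M₂ − M₁)) = 10^(0.4 × (-1.6431)) = 10^(-0.65724) = 0.22017.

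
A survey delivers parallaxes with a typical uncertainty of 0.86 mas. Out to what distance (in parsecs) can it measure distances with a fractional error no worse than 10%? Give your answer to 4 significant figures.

116.3 pc

σ_d/d = σ_p/p, so the condition is σ_p/p ≤ 0.10, i.e. p ≥ σ_p/0.10.
p_min = 0.86/0.10 = 8.6 mas = 0.0086 arcsec.
d_max = 1/p_min = 1/0.0086 = 116.28 pc.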